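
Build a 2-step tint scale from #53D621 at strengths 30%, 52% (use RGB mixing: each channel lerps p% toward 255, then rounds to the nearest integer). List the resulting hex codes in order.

#53D621 is rgb(83, 214, 33).
30%: (83 + 51.6 = 134.6→135, 214 + 12.3 = 226.3→226, 33 + 66.6 = 99.6→100) → #87E264
52%: (83 + 89.44 = 172.44→172, 214 + 21.32 = 235.32→235, 33 + 115.44 = 148.44→148) → #ACEB94

#87E264, #ACEB94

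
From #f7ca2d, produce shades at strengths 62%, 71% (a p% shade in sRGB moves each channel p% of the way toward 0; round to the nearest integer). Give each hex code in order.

#5e4d11, #483b0d

#f7ca2d is rgb(247, 202, 45).
62%: (247 − 153.14 = 93.86→94, 202 − 125.24 = 76.76→77, 45 − 27.9 = 17.1→17) → #5e4d11
71%: (247 − 175.37 = 71.63→72, 202 − 143.42 = 58.58→59, 45 − 31.95 = 13.05→13) → #483b0d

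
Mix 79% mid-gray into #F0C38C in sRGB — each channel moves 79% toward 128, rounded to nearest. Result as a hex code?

#988E83

#F0C38C is rgb(240, 195, 140).
A 79% tone moves each channel 79% toward 128:
  R: 240 − 88.48 = 151.52 → 152
  G: 195 − 52.93 = 142.07 → 142
  B: 140 + 0.79×(128−140) = 140 − 9.48 = 130.52 → 131
rgb(152, 142, 131) = #988E83.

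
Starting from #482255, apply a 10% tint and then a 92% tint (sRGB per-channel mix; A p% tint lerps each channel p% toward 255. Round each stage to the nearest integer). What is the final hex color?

#f2eff3

#482255 is rgb(72, 34, 85).
A 10% tint moves each channel 10% toward 255:
  R: 72 + 18.3 = 90.3 → 90
  G: 34 + 22.1 = 56.1 → 56
  B: 85 + 17 = 102 → 102
After the tint: rgb(90, 56, 102) = #5a3866.
Per channel, c → c + 0.92(255 − c):
  R: 90 + 0.92×(255−90) = 90 + 151.8 = 241.8 → 242
  G: 56 + 0.92×(255−56) = 56 + 183.08 = 239.08 → 239
  B: 102 + 140.76 = 242.76 → 243
rgb(242, 239, 243) = #f2eff3.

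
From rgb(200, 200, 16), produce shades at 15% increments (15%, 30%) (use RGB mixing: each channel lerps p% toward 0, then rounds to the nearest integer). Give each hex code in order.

15%: (200 − 30 = 170→170, 200 − 30 = 170→170, 16 − 2.4 = 13.6→14) → #aaaa0e
30%: (200 − 60 = 140→140, 200 − 60 = 140→140, 16 − 4.8 = 11.2→11) → #8c8c0b

#aaaa0e, #8c8c0b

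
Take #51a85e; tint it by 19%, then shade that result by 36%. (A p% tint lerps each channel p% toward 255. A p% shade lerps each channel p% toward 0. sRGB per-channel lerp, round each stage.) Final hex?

#497650

#51a85e is rgb(81, 168, 94).
Per channel, c → c + 0.19(255 − c):
  R: 81 + 0.19×(255−81) = 81 + 33.06 = 114.06 → 114
  G: 168 + 0.19×(255−168) = 168 + 16.53 = 184.53 → 185
  B: 94 + 0.19×(255−94) = 94 + 30.59 = 124.59 → 125
After the tint: rgb(114, 185, 125) = #72b97d.
Lerp each channel 36% toward 0:
  R: 114 + 0.36×(0−114) = 114 − 41.04 = 72.96 → 73
  G: 185 − 66.6 = 118.4 → 118
  B: 125 − 45 = 80 → 80
rgb(73, 118, 80) = #497650.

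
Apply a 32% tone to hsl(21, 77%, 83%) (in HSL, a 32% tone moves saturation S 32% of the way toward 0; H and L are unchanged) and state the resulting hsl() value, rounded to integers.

hsl(21, 52%, 83%)

S moves 32% from 77 toward 0: 77 − 24.64 = 52.36 → 52.
H and L are unchanged.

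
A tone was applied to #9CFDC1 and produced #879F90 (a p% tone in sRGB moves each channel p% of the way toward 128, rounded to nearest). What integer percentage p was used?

#9CFDC1 is rgb(156, 253, 193); #879F90 is rgb(135, 159, 144).
On the G channel (widest range): 159 ≈ 253 + (p/100)(128 − 253), so p ≈ 100×(159 − 253)/(128 − 253) = -9400/-125 = 75.20.
p = 75 reproduces all three channels after rounding.

75%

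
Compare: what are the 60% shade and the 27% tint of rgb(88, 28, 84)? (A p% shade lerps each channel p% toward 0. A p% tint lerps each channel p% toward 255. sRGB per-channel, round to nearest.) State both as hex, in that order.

60% shade:
  R: 88 − 52.8 = 35.2 → 35
  G: 28 − 16.8 = 11.2 → 11
  B: 84 − 50.4 = 33.6 → 34
  → #230B22
27% tint:
  R: 88 + 0.27×(255−88) = 88 + 45.09 = 133.09 → 133
  G: 28 + 0.27×(255−28) = 28 + 61.29 = 89.29 → 89
  B: 84 + 0.27×(255−84) = 84 + 46.17 = 130.17 → 130
  → #855982

#230B22, #855982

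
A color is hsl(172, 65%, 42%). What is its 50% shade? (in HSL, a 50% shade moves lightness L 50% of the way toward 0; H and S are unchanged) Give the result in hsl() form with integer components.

hsl(172, 65%, 21%)

L moves 50% from 42 toward 0: 42 − 21 = 21 → 21.
H and S are unchanged.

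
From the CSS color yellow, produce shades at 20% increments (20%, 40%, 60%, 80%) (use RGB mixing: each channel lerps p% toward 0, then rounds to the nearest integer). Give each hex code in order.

#cccc00, #999900, #666600, #333300

CSS yellow is rgb(255, 255, 0).
20%: (255 − 51 = 204→204, 255 − 51 = 204→204, 0→0) → #cccc00
40%: (255 − 102 = 153→153, 255 − 102 = 153→153, 0→0) → #999900
60%: (255 − 153 = 102→102, 255 − 153 = 102→102, 0→0) → #666600
80%: (255 − 204 = 51→51, 255 − 204 = 51→51, 0→0) → #333300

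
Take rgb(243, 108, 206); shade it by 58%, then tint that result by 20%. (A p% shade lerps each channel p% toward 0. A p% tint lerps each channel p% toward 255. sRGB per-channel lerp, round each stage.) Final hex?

#855779

A 58% shade moves each channel 58% toward 0:
  R: 243 + 0.58×(0−243) = 243 − 140.94 = 102.06 → 102
  G: 108 + 0.58×(0−108) = 108 − 62.64 = 45.36 → 45
  B: 206 − 119.48 = 86.52 → 87
After the shade: rgb(102, 45, 87) = #662d57.
Per channel, c → c + 0.2(255 − c):
  R: 102 + 0.2×(255−102) = 102 + 30.6 = 132.6 → 133
  G: 45 + 42 = 87 → 87
  B: 87 + 0.2×(255−87) = 87 + 33.6 = 120.6 → 121
rgb(133, 87, 121) = #855779.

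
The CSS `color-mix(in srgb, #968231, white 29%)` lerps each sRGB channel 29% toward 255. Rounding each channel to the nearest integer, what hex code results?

#968231 is rgb(150, 130, 49).
Lerp each channel 29% toward 255:
  R: 150 + 30.45 = 180.45 → 180
  G: 130 + 36.25 = 166.25 → 166
  B: 49 + 0.29×(255−49) = 49 + 59.74 = 108.74 → 109
rgb(180, 166, 109) = #B4A66D.

#B4A66D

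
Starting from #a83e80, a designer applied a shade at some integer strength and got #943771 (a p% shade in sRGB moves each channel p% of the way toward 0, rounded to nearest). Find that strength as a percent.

12%

#a83e80 is rgb(168, 62, 128); #943771 is rgb(148, 55, 113).
On the R channel (widest range): 148 ≈ 168 + (p/100)(0 − 168), so p ≈ 100×(148 − 168)/(0 − 168) = -2000/-168 = 11.90.
p = 12 reproduces all three channels after rounding.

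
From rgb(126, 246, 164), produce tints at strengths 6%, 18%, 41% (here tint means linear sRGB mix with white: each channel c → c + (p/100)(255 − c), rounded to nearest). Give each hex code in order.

6%: (126 + 7.74 = 133.74→134, 246 + 0.54 = 246.54→247, 164 + 5.46 = 169.46→169) → #86f7a9
18%: (126 + 23.22 = 149.22→149, 246 + 1.62 = 247.62→248, 164 + 16.38 = 180.38→180) → #95f8b4
41%: (126 + 52.89 = 178.89→179, 246 + 3.69 = 249.69→250, 164 + 37.31 = 201.31→201) → #b3fac9

#86f7a9, #95f8b4, #b3fac9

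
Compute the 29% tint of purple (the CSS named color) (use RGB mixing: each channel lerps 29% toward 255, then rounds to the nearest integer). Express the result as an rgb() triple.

CSS purple is rgb(128, 0, 128).
Lerp each channel 29% toward 255:
  R: 128 + 0.29×(255−128) = 128 + 36.83 = 164.83 → 165
  G: 0 + 0.29×(255−0) = 0 + 73.95 = 73.95 → 74
  B: 128 + 36.83 = 164.83 → 165

rgb(165, 74, 165)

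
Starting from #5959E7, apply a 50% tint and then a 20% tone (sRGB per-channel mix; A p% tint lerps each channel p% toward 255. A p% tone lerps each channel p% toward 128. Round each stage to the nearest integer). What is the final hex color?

#A3A3DC

#5959E7 is rgb(89, 89, 231).
A 50% tint moves each channel 50% toward 255:
  R: 89 + 83 = 172 → 172
  G: 89 + 0.5×(255−89) = 89 + 83 = 172 → 172
  B: 231 + 0.5×(255−231) = 231 + 12 = 243 → 243
After the tint: rgb(172, 172, 243) = #ACACF3.
Per channel, c → c + 0.2(128 − c):
  R: 172 + 0.2×(128−172) = 172 − 8.8 = 163.2 → 163
  G: 172 + 0.2×(128−172) = 172 − 8.8 = 163.2 → 163
  B: 243 + 0.2×(128−243) = 243 − 23 = 220 → 220
rgb(163, 163, 220) = #A3A3DC.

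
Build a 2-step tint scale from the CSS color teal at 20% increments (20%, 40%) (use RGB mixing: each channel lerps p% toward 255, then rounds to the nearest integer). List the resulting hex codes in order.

CSS teal is rgb(0, 128, 128).
20%: (0 + 51 = 51→51, 128 + 25.4 = 153.4→153, 128 + 25.4 = 153.4→153) → #339999
40%: (0 + 102 = 102→102, 128 + 50.8 = 178.8→179, 128 + 50.8 = 178.8→179) → #66B3B3

#339999, #66B3B3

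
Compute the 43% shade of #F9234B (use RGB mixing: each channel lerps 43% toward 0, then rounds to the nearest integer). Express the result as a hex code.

#8E142B

#F9234B is rgb(249, 35, 75).
A 43% shade moves each channel 43% toward 0:
  R: 249 + 0.43×(0−249) = 249 − 107.07 = 141.93 → 142
  G: 35 + 0.43×(0−35) = 35 − 15.05 = 19.95 → 20
  B: 75 − 32.25 = 42.75 → 43
rgb(142, 20, 43) = #8E142B.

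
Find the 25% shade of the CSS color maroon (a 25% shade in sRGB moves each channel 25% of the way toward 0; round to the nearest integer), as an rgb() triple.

CSS maroon is rgb(128, 0, 0).
Lerp each channel 25% toward 0:
  R: 128 − 32 = 96 → 96
  G: 0 + 0.25×(0−0) = 0 + 0 = 0 → 0
  B: 0 + 0.25×(0−0) = 0 + 0 = 0 → 0

rgb(96, 0, 0)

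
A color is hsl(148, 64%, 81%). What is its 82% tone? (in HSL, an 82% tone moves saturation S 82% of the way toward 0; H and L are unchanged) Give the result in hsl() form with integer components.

hsl(148, 12%, 81%)

S moves 82% from 64 toward 0: 64 − 52.48 = 11.52 → 12.
H and L are unchanged.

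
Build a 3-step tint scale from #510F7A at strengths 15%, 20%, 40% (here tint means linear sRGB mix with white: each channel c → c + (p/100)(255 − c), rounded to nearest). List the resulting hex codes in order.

#6B338E, #743F95, #976FAF

#510F7A is rgb(81, 15, 122).
15%: (81 + 26.1 = 107.1→107, 15 + 36 = 51→51, 122 + 19.95 = 141.95→142) → #6B338E
20%: (81 + 34.8 = 115.8→116, 15 + 48 = 63→63, 122 + 26.6 = 148.6→149) → #743F95
40%: (81 + 69.6 = 150.6→151, 15 + 96 = 111→111, 122 + 53.2 = 175.2→175) → #976FAF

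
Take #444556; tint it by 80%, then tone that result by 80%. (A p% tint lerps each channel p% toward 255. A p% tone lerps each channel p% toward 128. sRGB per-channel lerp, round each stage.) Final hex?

#444556 is rgb(68, 69, 86).
Per channel, c → c + 0.8(255 − c):
  R: 68 + 0.8×(255−68) = 68 + 149.6 = 217.6 → 218
  G: 69 + 148.8 = 217.8 → 218
  B: 86 + 135.2 = 221.2 → 221
After the tint: rgb(218, 218, 221) = #DADADD.
An 80% tone moves each channel 80% toward 128:
  R: 218 + 0.8×(128−218) = 218 − 72 = 146 → 146
  G: 218 + 0.8×(128−218) = 218 − 72 = 146 → 146
  B: 221 − 74.4 = 146.6 → 147
rgb(146, 146, 147) = #929293.

#929293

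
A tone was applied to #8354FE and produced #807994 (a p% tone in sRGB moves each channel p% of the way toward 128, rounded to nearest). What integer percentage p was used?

#8354FE is rgb(131, 84, 254); #807994 is rgb(128, 121, 148).
On the B channel (widest range): 148 ≈ 254 + (p/100)(128 − 254), so p ≈ 100×(148 − 254)/(128 − 254) = -10600/-126 = 84.13.
p = 84 reproduces all three channels after rounding.

84%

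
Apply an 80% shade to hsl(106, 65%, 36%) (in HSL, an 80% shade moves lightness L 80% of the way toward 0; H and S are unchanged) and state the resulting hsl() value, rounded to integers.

hsl(106, 65%, 7%)

L moves 80% from 36 toward 0: 36 − 28.8 = 7.2 → 7.
H and S are unchanged.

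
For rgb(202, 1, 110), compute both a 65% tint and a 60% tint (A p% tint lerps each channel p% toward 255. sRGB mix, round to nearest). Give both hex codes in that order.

65% tint:
  R: 202 + 0.65×(255−202) = 202 + 34.45 = 236.45 → 236
  G: 1 + 0.65×(255−1) = 1 + 165.1 = 166.1 → 166
  B: 110 + 0.65×(255−110) = 110 + 94.25 = 204.25 → 204
  → #ECA6CC
60% tint:
  R: 202 + 0.6×(255−202) = 202 + 31.8 = 233.8 → 234
  G: 1 + 0.6×(255−1) = 1 + 152.4 = 153.4 → 153
  B: 110 + 0.6×(255−110) = 110 + 87 = 197 → 197
  → #EA99C5

#ECA6CC, #EA99C5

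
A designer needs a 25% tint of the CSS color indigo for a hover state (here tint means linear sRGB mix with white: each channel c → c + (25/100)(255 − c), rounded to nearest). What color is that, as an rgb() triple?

rgb(120, 64, 161)

CSS indigo is rgb(75, 0, 130).
Lerp each channel 25% toward 255:
  R: 75 + 0.25×(255−75) = 75 + 45 = 120 → 120
  G: 0 + 63.75 = 63.75 → 64
  B: 130 + 0.25×(255−130) = 130 + 31.25 = 161.25 → 161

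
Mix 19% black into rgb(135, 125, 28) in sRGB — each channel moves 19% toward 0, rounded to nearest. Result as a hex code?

#6d6517

A 19% shade moves each channel 19% toward 0:
  R: 135 + 0.19×(0−135) = 135 − 25.65 = 109.35 → 109
  G: 125 + 0.19×(0−125) = 125 − 23.75 = 101.25 → 101
  B: 28 − 5.32 = 22.68 → 23
rgb(109, 101, 23) = #6d6517.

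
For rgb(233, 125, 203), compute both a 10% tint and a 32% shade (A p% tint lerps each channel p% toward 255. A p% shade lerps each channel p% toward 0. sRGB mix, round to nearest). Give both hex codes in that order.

10% tint:
  R: 233 + 0.1×(255−233) = 233 + 2.2 = 235.2 → 235
  G: 125 + 0.1×(255−125) = 125 + 13 = 138 → 138
  B: 203 + 0.1×(255−203) = 203 + 5.2 = 208.2 → 208
  → #eb8ad0
32% shade:
  R: 233 + 0.32×(0−233) = 233 − 74.56 = 158.44 → 158
  G: 125 + 0.32×(0−125) = 125 − 40 = 85 → 85
  B: 203 − 64.96 = 138.04 → 138
  → #9e558a

#eb8ad0, #9e558a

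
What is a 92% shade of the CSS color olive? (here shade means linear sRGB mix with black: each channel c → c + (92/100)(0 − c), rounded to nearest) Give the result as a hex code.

#0A0A00

CSS olive is rgb(128, 128, 0).
A 92% shade moves each channel 92% toward 0:
  R: 128 + 0.92×(0−128) = 128 − 117.76 = 10.24 → 10
  G: 128 − 117.76 = 10.24 → 10
  B: 0 + 0.92×(0−0) = 0 + 0 = 0 → 0
rgb(10, 10, 0) = #0A0A00.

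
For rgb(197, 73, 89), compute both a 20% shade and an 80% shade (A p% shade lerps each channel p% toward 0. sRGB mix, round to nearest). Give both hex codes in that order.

20% shade:
  R: 197 + 0.2×(0−197) = 197 − 39.4 = 157.6 → 158
  G: 73 − 14.6 = 58.4 → 58
  B: 89 − 17.8 = 71.2 → 71
  → #9E3A47
80% shade:
  R: 197 + 0.8×(0−197) = 197 − 157.6 = 39.4 → 39
  G: 73 + 0.8×(0−73) = 73 − 58.4 = 14.6 → 15
  B: 89 + 0.8×(0−89) = 89 − 71.2 = 17.8 → 18
  → #270F12

#9E3A47, #270F12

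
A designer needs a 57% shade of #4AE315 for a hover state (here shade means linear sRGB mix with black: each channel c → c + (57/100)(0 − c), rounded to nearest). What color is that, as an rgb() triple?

#4AE315 is rgb(74, 227, 21).
Per channel, c → c + 0.57(0 − c):
  R: 74 + 0.57×(0−74) = 74 − 42.18 = 31.82 → 32
  G: 227 − 129.39 = 97.61 → 98
  B: 21 + 0.57×(0−21) = 21 − 11.97 = 9.03 → 9

rgb(32, 98, 9)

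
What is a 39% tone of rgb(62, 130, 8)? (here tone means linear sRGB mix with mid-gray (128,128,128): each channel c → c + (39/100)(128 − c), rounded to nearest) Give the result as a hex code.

#588137

Per channel, c → c + 0.39(128 − c):
  R: 62 + 0.39×(128−62) = 62 + 25.74 = 87.74 → 88
  G: 130 + 0.39×(128−130) = 130 − 0.78 = 129.22 → 129
  B: 8 + 0.39×(128−8) = 8 + 46.8 = 54.8 → 55
rgb(88, 129, 55) = #588137.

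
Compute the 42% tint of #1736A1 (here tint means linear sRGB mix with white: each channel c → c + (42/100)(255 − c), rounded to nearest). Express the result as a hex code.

#1736A1 is rgb(23, 54, 161).
A 42% tint moves each channel 42% toward 255:
  R: 23 + 0.42×(255−23) = 23 + 97.44 = 120.44 → 120
  G: 54 + 0.42×(255−54) = 54 + 84.42 = 138.42 → 138
  B: 161 + 39.48 = 200.48 → 200
rgb(120, 138, 200) = #788AC8.

#788AC8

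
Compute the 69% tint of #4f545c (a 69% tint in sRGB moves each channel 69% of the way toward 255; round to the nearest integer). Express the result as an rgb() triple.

rgb(200, 202, 204)

#4f545c is rgb(79, 84, 92).
Per channel, c → c + 0.69(255 − c):
  R: 79 + 0.69×(255−79) = 79 + 121.44 = 200.44 → 200
  G: 84 + 117.99 = 201.99 → 202
  B: 92 + 0.69×(255−92) = 92 + 112.47 = 204.47 → 204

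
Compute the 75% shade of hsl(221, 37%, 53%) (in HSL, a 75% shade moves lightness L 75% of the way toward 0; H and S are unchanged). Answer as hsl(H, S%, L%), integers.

L moves 75% from 53 toward 0: 53 − 39.75 = 13.25 → 13.
H and S are unchanged.

hsl(221, 37%, 13%)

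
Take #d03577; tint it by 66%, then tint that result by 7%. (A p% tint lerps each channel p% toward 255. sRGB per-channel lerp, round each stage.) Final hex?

#f0bfd4

#d03577 is rgb(208, 53, 119).
Per channel, c → c + 0.66(255 − c):
  R: 208 + 31.02 = 239.02 → 239
  G: 53 + 133.32 = 186.32 → 186
  B: 119 + 89.76 = 208.76 → 209
After the tint: rgb(239, 186, 209) = #efbad1.
Per channel, c → c + 0.07(255 − c):
  R: 239 + 1.12 = 240.12 → 240
  G: 186 + 4.83 = 190.83 → 191
  B: 209 + 0.07×(255−209) = 209 + 3.22 = 212.22 → 212
rgb(240, 191, 212) = #f0bfd4.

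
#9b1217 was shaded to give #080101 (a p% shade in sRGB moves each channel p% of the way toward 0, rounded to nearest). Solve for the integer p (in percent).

#9b1217 is rgb(155, 18, 23); #080101 is rgb(8, 1, 1).
On the R channel (widest range): 8 ≈ 155 + (p/100)(0 − 155), so p ≈ 100×(8 − 155)/(0 − 155) = -14700/-155 = 94.84.
p = 95 reproduces all three channels after rounding.

95%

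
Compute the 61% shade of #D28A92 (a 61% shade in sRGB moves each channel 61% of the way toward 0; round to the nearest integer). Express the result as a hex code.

#D28A92 is rgb(210, 138, 146).
A 61% shade moves each channel 61% toward 0:
  R: 210 + 0.61×(0−210) = 210 − 128.1 = 81.9 → 82
  G: 138 + 0.61×(0−138) = 138 − 84.18 = 53.82 → 54
  B: 146 − 89.06 = 56.94 → 57
rgb(82, 54, 57) = #523639.

#523639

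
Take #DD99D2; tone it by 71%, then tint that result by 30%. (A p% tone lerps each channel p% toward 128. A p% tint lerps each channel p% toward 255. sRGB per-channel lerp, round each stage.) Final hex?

#B9ABB7

#DD99D2 is rgb(221, 153, 210).
Lerp each channel 71% toward 128:
  R: 221 + 0.71×(128−221) = 221 − 66.03 = 154.97 → 155
  G: 153 + 0.71×(128−153) = 153 − 17.75 = 135.25 → 135
  B: 210 − 58.22 = 151.78 → 152
After the tone: rgb(155, 135, 152) = #9B8798.
A 30% tint moves each channel 30% toward 255:
  R: 155 + 0.3×(255−155) = 155 + 30 = 185 → 185
  G: 135 + 0.3×(255−135) = 135 + 36 = 171 → 171
  B: 152 + 0.3×(255−152) = 152 + 30.9 = 182.9 → 183
rgb(185, 171, 183) = #B9ABB7.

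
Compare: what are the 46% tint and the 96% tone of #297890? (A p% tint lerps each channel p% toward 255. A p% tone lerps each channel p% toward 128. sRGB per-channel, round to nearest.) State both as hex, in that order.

#8BB6C3, #7D8081

#297890 is rgb(41, 120, 144).
46% tint:
  R: 41 + 0.46×(255−41) = 41 + 98.44 = 139.44 → 139
  G: 120 + 0.46×(255−120) = 120 + 62.1 = 182.1 → 182
  B: 144 + 0.46×(255−144) = 144 + 51.06 = 195.06 → 195
  → #8BB6C3
96% tone:
  R: 41 + 0.96×(128−41) = 41 + 83.52 = 124.52 → 125
  G: 120 + 0.96×(128−120) = 120 + 7.68 = 127.68 → 128
  B: 144 − 15.36 = 128.64 → 129
  → #7D8081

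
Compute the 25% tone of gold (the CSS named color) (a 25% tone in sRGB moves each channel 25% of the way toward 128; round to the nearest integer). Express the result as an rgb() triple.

CSS gold is rgb(255, 215, 0).
Lerp each channel 25% toward 128:
  R: 255 − 31.75 = 223.25 → 223
  G: 215 + 0.25×(128−215) = 215 − 21.75 = 193.25 → 193
  B: 0 + 0.25×(128−0) = 0 + 32 = 32 → 32

rgb(223, 193, 32)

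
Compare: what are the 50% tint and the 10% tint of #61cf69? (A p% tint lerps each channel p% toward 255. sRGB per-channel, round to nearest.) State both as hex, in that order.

#61cf69 is rgb(97, 207, 105).
50% tint:
  R: 97 + 0.5×(255−97) = 97 + 79 = 176 → 176
  G: 207 + 24 = 231 → 231
  B: 105 + 0.5×(255−105) = 105 + 75 = 180 → 180
  → #b0e7b4
10% tint:
  R: 97 + 0.1×(255−97) = 97 + 15.8 = 112.8 → 113
  G: 207 + 0.1×(255−207) = 207 + 4.8 = 211.8 → 212
  B: 105 + 15 = 120 → 120
  → #71d478

#b0e7b4, #71d478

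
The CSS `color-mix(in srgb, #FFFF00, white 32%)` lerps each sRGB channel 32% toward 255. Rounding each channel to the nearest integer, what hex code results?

#FFFF00 is rgb(255, 255, 0).
Per channel, c → c + 0.32(255 − c):
  R: 255 + 0.32×(255−255) = 255 + 0 = 255 → 255
  G: 255 + 0 = 255 → 255
  B: 0 + 81.6 = 81.6 → 82
rgb(255, 255, 82) = #FFFF52.

#FFFF52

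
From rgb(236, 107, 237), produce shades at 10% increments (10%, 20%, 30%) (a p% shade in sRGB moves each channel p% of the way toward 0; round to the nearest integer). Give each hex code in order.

#D460D5, #BD56BE, #A54BA6

10%: (236 − 23.6 = 212.4→212, 107 − 10.7 = 96.3→96, 237 − 23.7 = 213.3→213) → #D460D5
20%: (236 − 47.2 = 188.8→189, 107 − 21.4 = 85.6→86, 237 − 47.4 = 189.6→190) → #BD56BE
30%: (236 − 70.8 = 165.2→165, 107 − 32.1 = 74.9→75, 237 − 71.1 = 165.9→166) → #A54BA6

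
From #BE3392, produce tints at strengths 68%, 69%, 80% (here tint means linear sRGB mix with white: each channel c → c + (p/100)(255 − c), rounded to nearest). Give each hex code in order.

#EABEDC, #EBC0DD, #F2D6E9

#BE3392 is rgb(190, 51, 146).
68%: (190 + 44.2 = 234.2→234, 51 + 138.72 = 189.72→190, 146 + 74.12 = 220.12→220) → #EABEDC
69%: (190 + 44.85 = 234.85→235, 51 + 140.76 = 191.76→192, 146 + 75.21 = 221.21→221) → #EBC0DD
80%: (190 + 52 = 242→242, 51 + 163.2 = 214.2→214, 146 + 87.2 = 233.2→233) → #F2D6E9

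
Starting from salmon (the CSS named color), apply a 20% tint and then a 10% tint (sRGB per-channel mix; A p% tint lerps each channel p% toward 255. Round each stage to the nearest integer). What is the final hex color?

#FBA399

CSS salmon is rgb(250, 128, 114).
Lerp each channel 20% toward 255:
  R: 250 + 1 = 251 → 251
  G: 128 + 0.2×(255−128) = 128 + 25.4 = 153.4 → 153
  B: 114 + 28.2 = 142.2 → 142
After the tint: rgb(251, 153, 142) = #FB998E.
Per channel, c → c + 0.1(255 − c):
  R: 251 + 0.1×(255−251) = 251 + 0.4 = 251.4 → 251
  G: 153 + 0.1×(255−153) = 153 + 10.2 = 163.2 → 163
  B: 142 + 11.3 = 153.3 → 153
rgb(251, 163, 153) = #FBA399.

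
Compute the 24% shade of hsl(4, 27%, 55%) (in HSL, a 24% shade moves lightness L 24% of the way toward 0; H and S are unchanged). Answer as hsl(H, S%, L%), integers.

hsl(4, 27%, 42%)

L moves 24% from 55 toward 0: 55 − 13.2 = 41.8 → 42.
H and S are unchanged.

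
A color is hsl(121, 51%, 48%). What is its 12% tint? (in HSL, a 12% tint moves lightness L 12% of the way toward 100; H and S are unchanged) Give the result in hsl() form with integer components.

hsl(121, 51%, 54%)

L moves 12% from 48 toward 100: 48 + 6.24 = 54.24 → 54.
H and S are unchanged.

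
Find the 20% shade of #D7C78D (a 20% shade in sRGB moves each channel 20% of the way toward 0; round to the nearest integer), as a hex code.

#AC9F71

#D7C78D is rgb(215, 199, 141).
Per channel, c → c + 0.2(0 − c):
  R: 215 + 0.2×(0−215) = 215 − 43 = 172 → 172
  G: 199 + 0.2×(0−199) = 199 − 39.8 = 159.2 → 159
  B: 141 + 0.2×(0−141) = 141 − 28.2 = 112.8 → 113
rgb(172, 159, 113) = #AC9F71.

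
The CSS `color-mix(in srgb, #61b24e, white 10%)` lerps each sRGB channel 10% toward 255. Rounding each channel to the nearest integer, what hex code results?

#61b24e is rgb(97, 178, 78).
Lerp each channel 10% toward 255:
  R: 97 + 15.8 = 112.8 → 113
  G: 178 + 0.1×(255−178) = 178 + 7.7 = 185.7 → 186
  B: 78 + 0.1×(255−78) = 78 + 17.7 = 95.7 → 96
rgb(113, 186, 96) = #71ba60.

#71ba60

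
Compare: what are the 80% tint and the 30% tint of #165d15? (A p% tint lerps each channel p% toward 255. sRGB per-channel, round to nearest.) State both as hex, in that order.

#165d15 is rgb(22, 93, 21).
80% tint:
  R: 22 + 186.4 = 208.4 → 208
  G: 93 + 129.6 = 222.6 → 223
  B: 21 + 0.8×(255−21) = 21 + 187.2 = 208.2 → 208
  → #d0dfd0
30% tint:
  R: 22 + 0.3×(255−22) = 22 + 69.9 = 91.9 → 92
  G: 93 + 0.3×(255−93) = 93 + 48.6 = 141.6 → 142
  B: 21 + 0.3×(255−21) = 21 + 70.2 = 91.2 → 91
  → #5c8e5b

#d0dfd0, #5c8e5b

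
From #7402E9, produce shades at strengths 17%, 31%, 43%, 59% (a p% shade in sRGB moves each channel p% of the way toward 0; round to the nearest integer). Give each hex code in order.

#7402E9 is rgb(116, 2, 233).
17%: (116 − 19.72 = 96.28→96, 2→2, 233 − 39.61 = 193.39→193) → #6002C1
31%: (116 − 35.96 = 80.04→80, 2 − 0.62 = 1.38→1, 233 − 72.23 = 160.77→161) → #5001A1
43%: (116 − 49.88 = 66.12→66, 2 − 0.86 = 1.14→1, 233 − 100.19 = 132.81→133) → #420185
59%: (116 − 68.44 = 47.56→48, 2 − 1.18 = 0.82→1, 233 − 137.47 = 95.53→96) → #300160

#6002C1, #5001A1, #420185, #300160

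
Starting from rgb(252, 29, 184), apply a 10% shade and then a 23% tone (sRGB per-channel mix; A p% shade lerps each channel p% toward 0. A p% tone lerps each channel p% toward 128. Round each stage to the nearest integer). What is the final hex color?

Per channel, c → c + 0.1(0 − c):
  R: 252 + 0.1×(0−252) = 252 − 25.2 = 226.8 → 227
  G: 29 + 0.1×(0−29) = 29 − 2.9 = 26.1 → 26
  B: 184 + 0.1×(0−184) = 184 − 18.4 = 165.6 → 166
After the shade: rgb(227, 26, 166) = #E31AA6.
A 23% tone moves each channel 23% toward 128:
  R: 227 − 22.77 = 204.23 → 204
  G: 26 + 23.46 = 49.46 → 49
  B: 166 + 0.23×(128−166) = 166 − 8.74 = 157.26 → 157
rgb(204, 49, 157) = #CC319D.

#CC319D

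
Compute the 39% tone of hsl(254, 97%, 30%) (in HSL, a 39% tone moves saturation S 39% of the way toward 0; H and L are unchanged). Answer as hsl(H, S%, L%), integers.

hsl(254, 59%, 30%)

S moves 39% from 97 toward 0: 97 − 37.83 = 59.17 → 59.
H and L are unchanged.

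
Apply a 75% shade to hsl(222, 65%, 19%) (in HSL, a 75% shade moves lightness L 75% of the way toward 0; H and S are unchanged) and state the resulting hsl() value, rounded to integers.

L moves 75% from 19 toward 0: 19 − 14.25 = 4.75 → 5.
H and S are unchanged.

hsl(222, 65%, 5%)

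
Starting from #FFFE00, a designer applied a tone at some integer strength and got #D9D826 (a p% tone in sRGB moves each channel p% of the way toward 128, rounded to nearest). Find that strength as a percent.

30%

#FFFE00 is rgb(255, 254, 0); #D9D826 is rgb(217, 216, 38).
On the B channel (widest range): 38 ≈ 0 + (p/100)(128 − 0), so p ≈ 100×(38 − 0)/(128 − 0) = 3800/128 = 29.69.
p = 30 reproduces all three channels after rounding.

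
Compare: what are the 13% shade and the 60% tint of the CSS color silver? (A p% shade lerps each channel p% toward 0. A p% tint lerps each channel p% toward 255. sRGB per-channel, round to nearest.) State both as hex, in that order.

#A7A7A7, #E6E6E6

CSS silver is rgb(192, 192, 192).
13% shade:
  R: 192 + 0.13×(0−192) = 192 − 24.96 = 167.04 → 167
  G: 192 + 0.13×(0−192) = 192 − 24.96 = 167.04 → 167
  B: 192 − 24.96 = 167.04 → 167
  → #A7A7A7
60% tint:
  R: 192 + 37.8 = 229.8 → 230
  G: 192 + 37.8 = 229.8 → 230
  B: 192 + 0.6×(255−192) = 192 + 37.8 = 229.8 → 230
  → #E6E6E6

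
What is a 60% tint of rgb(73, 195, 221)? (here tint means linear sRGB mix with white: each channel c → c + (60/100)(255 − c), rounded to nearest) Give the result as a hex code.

A 60% tint moves each channel 60% toward 255:
  R: 73 + 109.2 = 182.2 → 182
  G: 195 + 36 = 231 → 231
  B: 221 + 0.6×(255−221) = 221 + 20.4 = 241.4 → 241
rgb(182, 231, 241) = #B6E7F1.

#B6E7F1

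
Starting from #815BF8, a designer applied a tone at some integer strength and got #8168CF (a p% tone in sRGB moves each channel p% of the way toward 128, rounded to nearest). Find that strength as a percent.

34%

#815BF8 is rgb(129, 91, 248); #8168CF is rgb(129, 104, 207).
On the B channel (widest range): 207 ≈ 248 + (p/100)(128 − 248), so p ≈ 100×(207 − 248)/(128 − 248) = -4100/-120 = 34.17.
p = 34 reproduces all three channels after rounding.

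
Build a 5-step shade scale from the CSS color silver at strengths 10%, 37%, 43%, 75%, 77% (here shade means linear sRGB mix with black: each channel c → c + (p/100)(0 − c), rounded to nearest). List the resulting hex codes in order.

#ADADAD, #797979, #6D6D6D, #303030, #2C2C2C

CSS silver is rgb(192, 192, 192).
10%: (192 − 19.2 = 172.8→173, 192 − 19.2 = 172.8→173, 192 − 19.2 = 172.8→173) → #ADADAD
37%: (192 − 71.04 = 120.96→121, 192 − 71.04 = 120.96→121, 192 − 71.04 = 120.96→121) → #797979
43%: (192 − 82.56 = 109.44→109, 192 − 82.56 = 109.44→109, 192 − 82.56 = 109.44→109) → #6D6D6D
75%: (192 − 144 = 48→48, 192 − 144 = 48→48, 192 − 144 = 48→48) → #303030
77%: (192 − 147.84 = 44.16→44, 192 − 147.84 = 44.16→44, 192 − 147.84 = 44.16→44) → #2C2C2C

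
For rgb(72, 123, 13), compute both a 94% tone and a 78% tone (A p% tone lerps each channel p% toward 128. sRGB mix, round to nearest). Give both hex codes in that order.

94% tone:
  R: 72 + 52.64 = 124.64 → 125
  G: 123 + 0.94×(128−123) = 123 + 4.7 = 127.7 → 128
  B: 13 + 0.94×(128−13) = 13 + 108.1 = 121.1 → 121
  → #7D8079
78% tone:
  R: 72 + 0.78×(128−72) = 72 + 43.68 = 115.68 → 116
  G: 123 + 0.78×(128−123) = 123 + 3.9 = 126.9 → 127
  B: 13 + 89.7 = 102.7 → 103
  → #747F67

#7D8079, #747F67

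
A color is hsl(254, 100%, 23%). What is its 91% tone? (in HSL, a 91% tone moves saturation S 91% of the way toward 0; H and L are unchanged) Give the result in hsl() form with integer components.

hsl(254, 9%, 23%)

S moves 91% from 100 toward 0: 100 − 91 = 9 → 9.
H and L are unchanged.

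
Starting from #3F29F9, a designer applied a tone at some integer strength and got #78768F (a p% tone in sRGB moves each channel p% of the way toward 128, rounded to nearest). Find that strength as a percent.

88%

#3F29F9 is rgb(63, 41, 249); #78768F is rgb(120, 118, 143).
On the B channel (widest range): 143 ≈ 249 + (p/100)(128 − 249), so p ≈ 100×(143 − 249)/(128 − 249) = -10600/-121 = 87.60.
p = 88 reproduces all three channels after rounding.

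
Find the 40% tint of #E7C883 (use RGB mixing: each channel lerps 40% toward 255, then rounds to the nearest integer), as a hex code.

#F1DEB5

#E7C883 is rgb(231, 200, 131).
Lerp each channel 40% toward 255:
  R: 231 + 0.4×(255−231) = 231 + 9.6 = 240.6 → 241
  G: 200 + 0.4×(255−200) = 200 + 22 = 222 → 222
  B: 131 + 0.4×(255−131) = 131 + 49.6 = 180.6 → 181
rgb(241, 222, 181) = #F1DEB5.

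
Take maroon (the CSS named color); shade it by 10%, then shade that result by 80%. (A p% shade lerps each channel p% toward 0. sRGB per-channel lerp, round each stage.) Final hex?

CSS maroon is rgb(128, 0, 0).
Per channel, c → c + 0.1(0 − c):
  R: 128 − 12.8 = 115.2 → 115
  G: 0 + 0 = 0 → 0
  B: 0 + 0.1×(0−0) = 0 + 0 = 0 → 0
After the shade: rgb(115, 0, 0) = #730000.
Lerp each channel 80% toward 0:
  R: 115 + 0.8×(0−115) = 115 − 92 = 23 → 23
  G: 0 + 0.8×(0−0) = 0 + 0 = 0 → 0
  B: 0 + 0.8×(0−0) = 0 + 0 = 0 → 0
rgb(23, 0, 0) = #170000.

#170000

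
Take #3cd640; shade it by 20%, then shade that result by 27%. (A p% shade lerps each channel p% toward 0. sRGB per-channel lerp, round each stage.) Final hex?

#237d25

#3cd640 is rgb(60, 214, 64).
Per channel, c → c + 0.2(0 − c):
  R: 60 − 12 = 48 → 48
  G: 214 − 42.8 = 171.2 → 171
  B: 64 + 0.2×(0−64) = 64 − 12.8 = 51.2 → 51
After the shade: rgb(48, 171, 51) = #30ab33.
A 27% shade moves each channel 27% toward 0:
  R: 48 + 0.27×(0−48) = 48 − 12.96 = 35.04 → 35
  G: 171 − 46.17 = 124.83 → 125
  B: 51 + 0.27×(0−51) = 51 − 13.77 = 37.23 → 37
rgb(35, 125, 37) = #237d25.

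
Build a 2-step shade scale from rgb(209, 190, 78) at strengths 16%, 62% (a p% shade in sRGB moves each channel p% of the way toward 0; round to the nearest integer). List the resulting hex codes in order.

16%: (209 − 33.44 = 175.56→176, 190 − 30.4 = 159.6→160, 78 − 12.48 = 65.52→66) → #b0a042
62%: (209 − 129.58 = 79.42→79, 190 − 117.8 = 72.2→72, 78 − 48.36 = 29.64→30) → #4f481e

#b0a042, #4f481e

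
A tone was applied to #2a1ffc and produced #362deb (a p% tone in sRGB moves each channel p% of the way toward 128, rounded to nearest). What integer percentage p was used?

14%

#2a1ffc is rgb(42, 31, 252); #362deb is rgb(54, 45, 235).
On the B channel (widest range): 235 ≈ 252 + (p/100)(128 − 252), so p ≈ 100×(235 − 252)/(128 − 252) = -1700/-124 = 13.71.
p = 14 reproduces all three channels after rounding.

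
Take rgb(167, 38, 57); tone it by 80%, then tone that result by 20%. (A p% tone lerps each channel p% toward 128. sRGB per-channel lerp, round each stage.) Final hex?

Per channel, c → c + 0.8(128 − c):
  R: 167 + 0.8×(128−167) = 167 − 31.2 = 135.8 → 136
  G: 38 + 72 = 110 → 110
  B: 57 + 56.8 = 113.8 → 114
After the tone: rgb(136, 110, 114) = #886E72.
Lerp each channel 20% toward 128:
  R: 136 + 0.2×(128−136) = 136 − 1.6 = 134.4 → 134
  G: 110 + 0.2×(128−110) = 110 + 3.6 = 113.6 → 114
  B: 114 + 2.8 = 116.8 → 117
rgb(134, 114, 117) = #867275.

#867275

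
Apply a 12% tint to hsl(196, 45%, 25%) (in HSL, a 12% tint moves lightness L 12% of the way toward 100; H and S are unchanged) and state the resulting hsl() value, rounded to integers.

L moves 12% from 25 toward 100: 25 + 9 = 34 → 34.
H and S are unchanged.

hsl(196, 45%, 34%)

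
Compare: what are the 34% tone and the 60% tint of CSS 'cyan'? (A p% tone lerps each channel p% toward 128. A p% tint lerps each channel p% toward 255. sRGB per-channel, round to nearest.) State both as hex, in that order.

CSS cyan is rgb(0, 255, 255).
34% tone:
  R: 0 + 43.52 = 43.52 → 44
  G: 255 + 0.34×(128−255) = 255 − 43.18 = 211.82 → 212
  B: 255 − 43.18 = 211.82 → 212
  → #2CD4D4
60% tint:
  R: 0 + 153 = 153 → 153
  G: 255 + 0 = 255 → 255
  B: 255 + 0 = 255 → 255
  → #99FFFF

#2CD4D4, #99FFFF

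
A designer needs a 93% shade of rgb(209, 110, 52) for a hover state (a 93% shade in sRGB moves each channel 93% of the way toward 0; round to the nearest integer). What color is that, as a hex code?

#0F0804

A 93% shade moves each channel 93% toward 0:
  R: 209 + 0.93×(0−209) = 209 − 194.37 = 14.63 → 15
  G: 110 − 102.3 = 7.7 → 8
  B: 52 + 0.93×(0−52) = 52 − 48.36 = 3.64 → 4
rgb(15, 8, 4) = #0F0804.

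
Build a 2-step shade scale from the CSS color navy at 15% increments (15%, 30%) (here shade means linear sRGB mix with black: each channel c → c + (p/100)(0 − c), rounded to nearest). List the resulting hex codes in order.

CSS navy is rgb(0, 0, 128).
15%: (0→0, 0→0, 128 − 19.2 = 108.8→109) → #00006d
30%: (0→0, 0→0, 128 − 38.4 = 89.6→90) → #00005a

#00006d, #00005a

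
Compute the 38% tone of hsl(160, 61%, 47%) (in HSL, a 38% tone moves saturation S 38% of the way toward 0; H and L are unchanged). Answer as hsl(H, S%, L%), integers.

hsl(160, 38%, 47%)

S moves 38% from 61 toward 0: 61 − 23.18 = 37.82 → 38.
H and L are unchanged.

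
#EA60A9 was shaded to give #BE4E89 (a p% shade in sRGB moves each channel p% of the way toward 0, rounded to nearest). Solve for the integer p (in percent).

#EA60A9 is rgb(234, 96, 169); #BE4E89 is rgb(190, 78, 137).
On the R channel (widest range): 190 ≈ 234 + (p/100)(0 − 234), so p ≈ 100×(190 − 234)/(0 − 234) = -4400/-234 = 18.80.
p = 19 reproduces all three channels after rounding.

19%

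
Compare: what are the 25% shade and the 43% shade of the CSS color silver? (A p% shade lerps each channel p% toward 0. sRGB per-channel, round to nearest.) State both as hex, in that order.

#909090, #6D6D6D

CSS silver is rgb(192, 192, 192).
25% shade:
  R: 192 − 48 = 144 → 144
  G: 192 + 0.25×(0−192) = 192 − 48 = 144 → 144
  B: 192 + 0.25×(0−192) = 192 − 48 = 144 → 144
  → #909090
43% shade:
  R: 192 + 0.43×(0−192) = 192 − 82.56 = 109.44 → 109
  G: 192 + 0.43×(0−192) = 192 − 82.56 = 109.44 → 109
  B: 192 − 82.56 = 109.44 → 109
  → #6D6D6D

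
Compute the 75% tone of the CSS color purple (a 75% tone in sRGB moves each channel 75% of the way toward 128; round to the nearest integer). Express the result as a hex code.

#806080

CSS purple is rgb(128, 0, 128).
Lerp each channel 75% toward 128:
  R: 128 + 0 = 128 → 128
  G: 0 + 96 = 96 → 96
  B: 128 + 0.75×(128−128) = 128 + 0 = 128 → 128
rgb(128, 96, 128) = #806080.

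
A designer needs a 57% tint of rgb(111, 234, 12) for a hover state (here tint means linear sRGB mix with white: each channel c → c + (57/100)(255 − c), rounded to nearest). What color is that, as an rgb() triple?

Lerp each channel 57% toward 255:
  R: 111 + 0.57×(255−111) = 111 + 82.08 = 193.08 → 193
  G: 234 + 0.57×(255−234) = 234 + 11.97 = 245.97 → 246
  B: 12 + 138.51 = 150.51 → 151

rgb(193, 246, 151)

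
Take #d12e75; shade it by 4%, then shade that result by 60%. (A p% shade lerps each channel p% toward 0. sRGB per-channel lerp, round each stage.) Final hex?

#d12e75 is rgb(209, 46, 117).
A 4% shade moves each channel 4% toward 0:
  R: 209 − 8.36 = 200.64 → 201
  G: 46 + 0.04×(0−46) = 46 − 1.84 = 44.16 → 44
  B: 117 − 4.68 = 112.32 → 112
After the shade: rgb(201, 44, 112) = #c92c70.
A 60% shade moves each channel 60% toward 0:
  R: 201 − 120.6 = 80.4 → 80
  G: 44 + 0.6×(0−44) = 44 − 26.4 = 17.6 → 18
  B: 112 + 0.6×(0−112) = 112 − 67.2 = 44.8 → 45
rgb(80, 18, 45) = #50122d.

#50122d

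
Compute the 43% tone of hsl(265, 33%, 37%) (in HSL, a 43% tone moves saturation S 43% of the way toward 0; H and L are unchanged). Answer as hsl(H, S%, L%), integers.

hsl(265, 19%, 37%)

S moves 43% from 33 toward 0: 33 − 14.19 = 18.81 → 19.
H and L are unchanged.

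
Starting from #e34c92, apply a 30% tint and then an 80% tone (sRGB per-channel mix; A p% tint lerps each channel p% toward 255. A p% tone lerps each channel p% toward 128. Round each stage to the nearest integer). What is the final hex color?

#e34c92 is rgb(227, 76, 146).
A 30% tint moves each channel 30% toward 255:
  R: 227 + 8.4 = 235.4 → 235
  G: 76 + 53.7 = 129.7 → 130
  B: 146 + 0.3×(255−146) = 146 + 32.7 = 178.7 → 179
After the tint: rgb(235, 130, 179) = #eb82b3.
An 80% tone moves each channel 80% toward 128:
  R: 235 − 85.6 = 149.4 → 149
  G: 130 − 1.6 = 128.4 → 128
  B: 179 − 40.8 = 138.2 → 138
rgb(149, 128, 138) = #95808a.

#95808a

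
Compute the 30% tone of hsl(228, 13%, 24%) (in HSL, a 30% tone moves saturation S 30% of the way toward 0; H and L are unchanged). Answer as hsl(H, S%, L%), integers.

hsl(228, 9%, 24%)

S moves 30% from 13 toward 0: 13 − 3.9 = 9.1 → 9.
H and L are unchanged.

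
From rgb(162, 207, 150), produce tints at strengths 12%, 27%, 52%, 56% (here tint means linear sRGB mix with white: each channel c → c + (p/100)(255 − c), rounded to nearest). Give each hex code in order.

#add5a3, #bbdcb2, #d2e8cd, #d6ead1

12%: (162 + 11.16 = 173.16→173, 207 + 5.76 = 212.76→213, 150 + 12.6 = 162.6→163) → #add5a3
27%: (162 + 25.11 = 187.11→187, 207 + 12.96 = 219.96→220, 150 + 28.35 = 178.35→178) → #bbdcb2
52%: (162 + 48.36 = 210.36→210, 207 + 24.96 = 231.96→232, 150 + 54.6 = 204.6→205) → #d2e8cd
56%: (162 + 52.08 = 214.08→214, 207 + 26.88 = 233.88→234, 150 + 58.8 = 208.8→209) → #d6ead1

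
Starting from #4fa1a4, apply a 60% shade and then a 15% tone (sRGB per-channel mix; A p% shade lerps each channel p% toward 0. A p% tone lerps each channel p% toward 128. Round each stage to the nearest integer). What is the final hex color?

#2e4a4b

#4fa1a4 is rgb(79, 161, 164).
Lerp each channel 60% toward 0:
  R: 79 + 0.6×(0−79) = 79 − 47.4 = 31.6 → 32
  G: 161 + 0.6×(0−161) = 161 − 96.6 = 64.4 → 64
  B: 164 + 0.6×(0−164) = 164 − 98.4 = 65.6 → 66
After the shade: rgb(32, 64, 66) = #204042.
Per channel, c → c + 0.15(128 − c):
  R: 32 + 14.4 = 46.4 → 46
  G: 64 + 9.6 = 73.6 → 74
  B: 66 + 0.15×(128−66) = 66 + 9.3 = 75.3 → 75
rgb(46, 74, 75) = #2e4a4b.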